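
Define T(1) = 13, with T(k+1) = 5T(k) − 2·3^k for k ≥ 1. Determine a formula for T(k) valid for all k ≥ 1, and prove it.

Claim: T(k) = 2·5^k + 3^k.

Base case: T(1) = 13, and 2·5^1 + 3^1 = 10 + 3 = 13.
Assume T(m) = 2·5^m + 3^m for some m ≥ 1.
Then T(m+1) = 5T(m) − 2·3^m = 5·(2·5^m + 3^m) − 2·3^m = 2·5^{m+1} + 5·3^m − 2·3^m = 2·5^{m+1} + 3·3^m = 2·5^{m+1} + 3^{m+1}.
So the formula holds for m+1, and by induction T(k) = 2·5^k + 3^k for all k ≥ 1.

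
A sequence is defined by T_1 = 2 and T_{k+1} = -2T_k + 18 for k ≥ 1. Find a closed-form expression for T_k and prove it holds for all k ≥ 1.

Claim: T_k = 2·(-2)^k + 6.

Base case: T_1 = 2, and 2·(-2)^1 + 6 = -4 + 6 = 2.
Assume T_j = 2·(-2)^j + 6 for some j ≥ 1.
Then T_{j+1} = -2T_j + 18 = -2·(2·(-2)^j + 6) + 18 = -4·(-2)^j − 12 + 18 = 2·(-2)^{j+1} + 6.
So the formula holds for j+1, and by induction T_k = 2·(-2)^k + 6 for all k ≥ 1.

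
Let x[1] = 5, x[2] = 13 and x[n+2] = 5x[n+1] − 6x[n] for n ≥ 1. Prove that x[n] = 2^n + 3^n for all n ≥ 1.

Base cases: x[1] = 5 and 2^1 + 3^1 = 5; x[2] = 13 and 2^2 + 3^2 = 13.
Assume x[j] = 2^j + 3^j for all 1 ≤ j ≤ k, where k ≥ 2.
Then x[k+1] = 5x[k] − 6x[k−1] = 5·(2^k + 3^k) − 6·(2^{k−1} + 3^{k−1}) = (5·2 − 6)2^{k−1} + (5·3 − 6)3^{k−1} = 4·2^{k−1} + 9·3^{k−1} = 2^{k+1} + 3^{k+1}.
So the formula holds for k+1, and by strong induction x[n] = 2^n + 3^n for all n ≥ 1.

x[n] = 2^n + 3^n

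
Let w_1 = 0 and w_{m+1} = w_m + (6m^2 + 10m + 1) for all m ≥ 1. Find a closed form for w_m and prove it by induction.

Claim: w_m = 2m^3 + 2m^2 − 3m − 1.

Base case: w_1 = 0, and 2·1^3 + 2·1^2 − 3·1 − 1 = 0.
Assume w_j = 2j^3 + 2j^2 − 3j − 1.
Then w_{j+1} = w_j + (6j^2 + 10j + 1) = (2j^3 + 2j^2 − 3j − 1) + (6j^2 + 10j + 1) = 2j^3 + 8j^2 + 7j,
and 2·(j+1)^3 + 2·(j+1)^2 − 3·(j+1) − 1 = 2j^3 + 8j^2 + 7j.
By induction, w_m = 2m^3 + 2m^2 − 3m − 1 for all m ≥ 1.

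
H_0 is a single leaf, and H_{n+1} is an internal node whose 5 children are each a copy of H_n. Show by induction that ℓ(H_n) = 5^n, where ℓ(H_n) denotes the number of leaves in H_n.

Base case: ℓ(H_0) = 1, and 5^0 = 1.
Assume ℓ(H_r) = 5^r.
Then ℓ(H_{r+1}) = 5·ℓ(H_r) = 5·5^r = 5^{r+1}.
This completes the inductive step, so ℓ(H_n) = 5^n for all n ≥ 0.

ℓ(H_n) = 5^n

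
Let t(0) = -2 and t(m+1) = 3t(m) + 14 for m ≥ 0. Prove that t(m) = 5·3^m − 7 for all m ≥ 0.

Base case: t(0) = -2, and 5·3^0 − 7 = 5 − 7 = -2.
Assume t(j) = 5·3^j − 7 for some j ≥ 0.
Then t(j+1) = 3t(j) + 14 = 3·(5·3^j − 7) + 14 = 15·3^j − 21 + 14 = 5·3^{j+1} − 7.
This completes the inductive step, so t(m) = 5·3^m − 7 for all m ≥ 0.

t(m) = 5·3^m − 7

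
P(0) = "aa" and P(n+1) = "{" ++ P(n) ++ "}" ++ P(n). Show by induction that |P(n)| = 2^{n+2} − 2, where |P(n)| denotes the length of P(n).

Base case: |P(0)| = 2, and 2^{0+2} − 2 = 2.
Assume |P(j)| = 2^{j+2} − 2.
Then |P(j+1)| = 1 + |P(j)| + 1 + |P(j)| = 2|P(j)| + 2 = 2(2^{j+2} − 2) + 2 = 2^{j+3} − 4 + 2 = 2^{j+3} − 2.
Hence |P(n)| = 2^{n+2} − 2 for every n ≥ 0, by induction.

|P(n)| = 2^{n+2} − 2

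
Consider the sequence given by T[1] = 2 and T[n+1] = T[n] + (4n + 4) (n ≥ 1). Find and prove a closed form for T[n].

Claim: T[n] = 2n^2 + 2n − 2.

Base case: T[1] = 2, and 2·1^2 + 2·1 − 2 = 2.
Assume T[j] = 2j^2 + 2j − 2.
Then T[j+1] = T[j] + (4j + 4) = (2j^2 + 2j − 2) + (4j + 4) = 2j^2 + 6j + 2,
and 2·(j+1)^2 + 2·(j+1) − 2 = 2j^2 + 6j + 2.
Hence T[n] = 2n^2 + 2n − 2 for every n ≥ 1, by induction.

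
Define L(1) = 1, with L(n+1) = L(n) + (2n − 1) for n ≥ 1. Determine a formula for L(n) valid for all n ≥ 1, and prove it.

Claim: L(n) = n^2 − 2n + 2.

Base case: L(1) = 1, and 1^2 − 2·1 + 2 = 1.
Assume L(m) = m^2 − 2m + 2.
Then L(m+1) = L(m) + (2m − 1) = (m^2 − 2m + 2) + (2m − 1) = m^2 + 1,
and (m+1)^2 − 2·(m+1) + 2 = m^2 + 1.
Hence L(n) = n^2 − 2n + 2 for every n ≥ 1, by induction.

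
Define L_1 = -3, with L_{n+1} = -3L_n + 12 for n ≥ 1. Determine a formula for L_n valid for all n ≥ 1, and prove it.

Claim: L_n = 2·(-3)^n + 3.

Base case: L_1 = -3, and 2·(-3)^1 + 3 = -6 + 3 = -3.
Assume L_j = 2·(-3)^j + 3 for some j ≥ 1.
Then L_{j+1} = -3L_j + 12 = -3·(2·(-3)^j + 3) + 12 = -6·(-3)^j − 9 + 12 = 2·(-3)^{j+1} + 3.
This completes the inductive step, so L_n = 2·(-3)^n + 3 for all n ≥ 1.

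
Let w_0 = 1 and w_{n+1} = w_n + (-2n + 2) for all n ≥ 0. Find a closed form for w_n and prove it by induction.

Claim: w_n = -n^2 + 3n + 1.

Base case: w_0 = 1, and -0^2 + 3·0 + 1 = 1.
Assume w_j = -j^2 + 3j + 1.
Then w_{j+1} = w_j + (-2j + 2) = (-j^2 + 3j + 1) + (-2j + 2) = -j^2 + j + 3,
and -(j+1)^2 + 3·(j+1) + 1 = -j^2 + j + 3.
Hence w_n = -n^2 + 3n + 1 for every n ≥ 0, by induction.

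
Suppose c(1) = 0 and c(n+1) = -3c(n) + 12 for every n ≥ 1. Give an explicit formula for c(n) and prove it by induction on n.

Claim: c(n) = (-3)^n + 3.

Base case: c(1) = 0, and (-3)^1 + 3 = -3 + 3 = 0.
Assume c(j) = (-3)^j + 3 for some j ≥ 1.
Then c(j+1) = -3c(j) + 12 = -3·((-3)^j + 3) + 12 = -3·(-3)^j − 9 + 12 = (-3)^{j+1} + 3.
So the formula holds for j+1, and by induction c(n) = (-3)^n + 3 for all n ≥ 1.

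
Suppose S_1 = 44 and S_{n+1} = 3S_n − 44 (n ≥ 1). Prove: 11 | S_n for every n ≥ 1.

Base case: S_1 = 44 = 11·4, so 11 | S_1.
Assume 11 | S_k, so S_k = 11t for some integer t.
Then S_{k+1} = 3S_k − 44 = 3·(11t) − 44 = 11(3t − 4), so 11 | S_{k+1}.
By induction, 11 | S_n for all n ≥ 1.

11 | S_n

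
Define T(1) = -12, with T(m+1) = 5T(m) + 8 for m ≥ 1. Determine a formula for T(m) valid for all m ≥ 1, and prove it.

Claim: T(m) = -2·5^m − 2.

Base case: T(1) = -12, and -2·5^1 − 2 = -10 − 2 = -12.
Assume T(j) = -2·5^j − 2 for some j ≥ 1.
Then T(j+1) = 5T(j) + 8 = 5·(-2·5^j − 2) + 8 = -10·5^j − 10 + 8 = -2·5^{j+1} − 2.
Hence T(m) = -2·5^m − 2 for every m ≥ 1, by induction.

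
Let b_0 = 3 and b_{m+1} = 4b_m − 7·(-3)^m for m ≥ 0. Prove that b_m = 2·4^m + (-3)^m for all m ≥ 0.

Base case: b_0 = 3, and 2·4^0 + (-3)^0 = 2 + 1 = 3.
Assume b_k = 2·4^k + (-3)^k for some k ≥ 0.
Then b_{k+1} = 4b_k − 7·(-3)^k = 4·(2·4^k + (-3)^k) − 7·(-3)^k = 2·4^{k+1} + 4·(-3)^k − 7·(-3)^k = 2·4^{k+1} − 3·(-3)^k = 2·4^{k+1} + (-3)^{k+1}.
By induction, b_m = 2·4^m + (-3)^m for all m ≥ 0.

b_m = 2·4^m + (-3)^m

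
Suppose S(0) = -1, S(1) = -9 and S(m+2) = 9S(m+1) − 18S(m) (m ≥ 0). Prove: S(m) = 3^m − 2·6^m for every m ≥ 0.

Base cases: S(0) = -1 and 3^0 − 2·6^0 = -1; S(1) = -9 and 3^1 − 2·6^1 = -9.
Assume S(j) = 3^j − 2·6^j for all 0 ≤ j ≤ k, where k ≥ 1.
Then S(k+1) = 9S(k) − 18S(k−1) = 9·(3^k − 2·6^k) − 18·(3^{k−1} − 2·6^{k−1}) = (9·3 − 18)3^{k−1} − 2·(9·6 − 18)6^{k−1} = 9·3^{k−1} − 72·6^{k−1} = 3^{k+1} − 2·6^{k+1}.
This completes the inductive step, so S(m) = 3^m − 2·6^m for all m ≥ 0.

S(m) = 3^m − 2·6^m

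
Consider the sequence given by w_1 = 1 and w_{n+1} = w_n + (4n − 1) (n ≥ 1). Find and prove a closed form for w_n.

Claim: w_n = 2n^2 − 3n + 2.

Base case: w_1 = 1, and 2·1^2 − 3·1 + 2 = 1.
Assume w_m = 2m^2 − 3m + 2.
Then w_{m+1} = w_m + (4m − 1) = (2m^2 − 3m + 2) + (4m − 1) = 2m^2 + m + 1,
and 2·(m+1)^2 − 3·(m+1) + 2 = 2m^2 + m + 1.
This completes the inductive step, so w_n = 2n^2 − 3n + 2 for all n ≥ 1.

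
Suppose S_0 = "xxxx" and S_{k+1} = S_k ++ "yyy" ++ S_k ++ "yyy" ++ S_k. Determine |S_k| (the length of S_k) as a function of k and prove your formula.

Claim: |S_k| = 7·3^k − 3.

Base case: |S_0| = 4, and 7·3^0 − 3 = 4.
Assume |S_j| = 7·3^j − 3.
Then |S_{j+1}| = 3|S_j| + 6 = 3(7·3^j − 3) + 6 = 7·3^{j+1} − 9 + 6 = 7·3^{j+1} − 3.
By induction, |S_k| = 7·3^k − 3 for all k ≥ 0.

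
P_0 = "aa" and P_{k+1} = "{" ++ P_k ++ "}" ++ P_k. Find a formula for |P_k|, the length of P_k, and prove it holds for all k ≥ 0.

Claim: |P_k| = 2^{k+2} − 2.

Base case: |P_0| = 2, and 2^{0+2} − 2 = 2.
Assume |P_r| = 2^{r+2} − 2.
Then |P_{r+1}| = 1 + |P_r| + 1 + |P_r| = 2|P_r| + 2 = 2(2^{r+2} − 2) + 2 = 2^{r+3} − 4 + 2 = 2^{r+3} − 2.
Hence |P_k| = 2^{k+2} − 2 for every k ≥ 0, by induction.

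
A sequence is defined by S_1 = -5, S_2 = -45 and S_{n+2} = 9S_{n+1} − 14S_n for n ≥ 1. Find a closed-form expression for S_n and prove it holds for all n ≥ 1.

Claim: S_n = 2^n − 7^n.

Base cases: S_1 = -5 and 2^1 − 7^1 = -5; S_2 = -45 and 2^2 − 7^2 = -45.
Assume S_j = 2^j − 7^j for all 1 ≤ j ≤ m, where m ≥ 2.
Then S_{m+1} = 9S_m − 14S_{m−1} = 9·(2^m − 7^m) − 14·(2^{m−1} − 7^{m−1}) = (9·2 − 14)2^{m−1} − (9·7 − 14)7^{m−1} = 4·2^{m−1} − 49·7^{m−1} = 2^{m+1} − 7^{m+1}.
This completes the inductive step, so S_n = 2^n − 7^n for all n ≥ 1.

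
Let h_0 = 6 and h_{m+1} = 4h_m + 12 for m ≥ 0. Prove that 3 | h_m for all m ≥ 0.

Base case: h_0 = 6 = 3·2, so 3 | h_0.
Assume 3 | h_r, so h_r = 3t for some integer t.
Then h_{r+1} = 4h_r + 12 = 4·(3t) + 12 = 3(4t + 4), so 3 | h_{r+1}.
By induction, 3 | h_m for all m ≥ 0.

3 | h_m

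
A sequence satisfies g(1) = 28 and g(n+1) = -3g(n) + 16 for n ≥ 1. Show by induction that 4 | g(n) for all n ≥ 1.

Base case: g(1) = 28 = 4·7, so 4 | g(1).
Assume 4 | g(r), so g(r) = 4t for some integer t.
Then g(r+1) = -3g(r) + 16 = -3·(4t) + 16 = 4(-3t + 4), so 4 | g(r+1).
Hence 4 | g(n) for every n ≥ 1, by induction.

4 | g(n)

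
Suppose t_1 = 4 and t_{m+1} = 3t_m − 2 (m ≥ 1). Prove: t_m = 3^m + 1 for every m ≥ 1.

Base case: t_1 = 4, and 3^1 + 1 = 3 + 1 = 4.
Assume t_k = 3^k + 1 for some k ≥ 1.
Then t_{k+1} = 3t_k − 2 = 3·(3^k + 1) − 2 = 3^{k+1} + 3 − 2 = 3^{k+1} + 1.
Hence t_m = 3^m + 1 for every m ≥ 1, by induction.

t_m = 3^m + 1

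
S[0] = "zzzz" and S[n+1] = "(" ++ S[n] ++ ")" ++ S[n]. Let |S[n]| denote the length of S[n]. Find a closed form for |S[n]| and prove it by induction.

Claim: |S[n]| = 6·2^n − 2.

Base case: |S[0]| = 4, and 6·2^0 − 2 = 4.
Assume |S[r]| = 6·2^r − 2.
Then |S[r+1]| = 1 + |S[r]| + 1 + |S[r]| = 2|S[r]| + 2 = 2(6·2^r − 2) + 2 = 6·2^{r+1} − 4 + 2 = 6·2^{r+1} − 2.
So the formula holds for r+1, and by induction |S[n]| = 6·2^n − 2 for all n ≥ 0.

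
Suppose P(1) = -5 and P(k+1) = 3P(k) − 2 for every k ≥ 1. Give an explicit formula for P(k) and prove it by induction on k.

Claim: P(k) = -2·3^k + 1.

Base case: P(1) = -5, and -2·3^1 + 1 = -6 + 1 = -5.
Assume P(j) = -2·3^j + 1 for some j ≥ 1.
Then P(j+1) = 3P(j) − 2 = 3·(-2·3^j + 1) − 2 = -6·3^j + 3 − 2 = -2·3^{j+1} + 1.
Hence P(k) = -2·3^k + 1 for every k ≥ 1, by induction.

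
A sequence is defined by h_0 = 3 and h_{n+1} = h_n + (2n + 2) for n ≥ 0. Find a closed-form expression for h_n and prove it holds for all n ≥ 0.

Claim: h_n = n^2 + n + 3.

Base case: h_0 = 3, and 0^2 + 0 + 3 = 3.
Assume h_m = m^2 + m + 3.
Then h_{m+1} = h_m + (2m + 2) = (m^2 + m + 3) + (2m + 2) = m^2 + 3m + 5,
and (m+1)^2 + (m+1) + 3 = m^2 + 3m + 5.
By induction, h_n = n^2 + n + 3 for all n ≥ 0.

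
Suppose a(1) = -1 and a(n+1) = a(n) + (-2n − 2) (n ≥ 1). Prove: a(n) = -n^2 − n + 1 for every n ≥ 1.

Base case: a(1) = -1, and -1^2 − 1 + 1 = -1.
Assume a(m) = -m^2 − m + 1.
Then a(m+1) = a(m) + (-2m − 2) = (-m^2 − m + 1) + (-2m − 2) = -m^2 − 3m − 1,
and -(m+1)^2 − (m+1) + 1 = -m^2 − 3m − 1.
Hence a(n) = -n^2 − n + 1 for every n ≥ 1, by induction.

a(n) = -n^2 − n + 1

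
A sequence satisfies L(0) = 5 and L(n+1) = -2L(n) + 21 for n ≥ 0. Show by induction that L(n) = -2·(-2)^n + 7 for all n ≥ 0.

Base case: L(0) = 5, and -2·(-2)^0 + 7 = -2 + 7 = 5.
Assume L(r) = -2·(-2)^r + 7 for some r ≥ 0.
Then L(r+1) = -2L(r) + 21 = -2·(-2·(-2)^r + 7) + 21 = 4·(-2)^r − 14 + 21 = -2·(-2)^{r+1} + 7.
Hence L(n) = -2·(-2)^n + 7 for every n ≥ 0, by induction.

L(n) = -2·(-2)^n + 7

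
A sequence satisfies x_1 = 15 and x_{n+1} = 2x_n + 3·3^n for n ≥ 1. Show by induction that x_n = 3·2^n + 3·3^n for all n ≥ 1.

Base case: x_1 = 15, and 3·2^1 + 3·3^1 = 6 + 9 = 15.
Assume x_m = 3·2^m + 3·3^m for some m ≥ 1.
Then x_{m+1} = 2x_m + 3·3^m = 2·(3·2^m + 3·3^m) + 3·3^m = 3·2^{m+1} + 6·3^m + 3·3^m = 3·2^{m+1} + 9·3^m = 3·2^{m+1} + 3·3^{m+1}.
By induction, x_n = 3·2^n + 3·3^n for all n ≥ 1.

x_n = 3·2^n + 3·3^n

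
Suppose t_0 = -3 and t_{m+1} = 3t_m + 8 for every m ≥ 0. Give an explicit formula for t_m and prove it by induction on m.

Claim: t_m = 3^m − 4.

Base case: t_0 = -3, and 3^0 − 4 = 1 − 4 = -3.
Assume t_k = 3^k − 4 for some k ≥ 0.
Then t_{k+1} = 3t_k + 8 = 3·(3^k − 4) + 8 = 3^{k+1} − 12 + 8 = 3^{k+1} − 4.
So the formula holds for k+1, and by induction t_m = 3^m − 4 for all m ≥ 0.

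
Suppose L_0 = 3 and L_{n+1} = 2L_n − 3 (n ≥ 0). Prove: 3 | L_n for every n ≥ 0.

Base case: L_0 = 3 = 3·1, so 3 | L_0.
Assume 3 | L_m, so L_m = 3t for some integer t.
Then L_{m+1} = 2L_m − 3 = 2·(3t) − 3 = 3(2t − 1), so 3 | L_{m+1}.
So the property holds for m+1, and by induction 3 | L_n for all n ≥ 0.

3 | L_n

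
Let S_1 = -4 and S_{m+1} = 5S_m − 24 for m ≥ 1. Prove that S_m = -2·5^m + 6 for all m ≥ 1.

Base case: S_1 = -4, and -2·5^1 + 6 = -10 + 6 = -4.
Assume S_j = -2·5^j + 6 for some j ≥ 1.
Then S_{j+1} = 5S_j − 24 = 5·(-2·5^j + 6) − 24 = -10·5^j + 30 − 24 = -2·5^{j+1} + 6.
Hence S_m = -2·5^m + 6 for every m ≥ 1, by induction.

S_m = -2·5^m + 6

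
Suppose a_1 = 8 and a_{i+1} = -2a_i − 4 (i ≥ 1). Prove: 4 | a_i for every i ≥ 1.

Base case: a_1 = 8 = 4·2, so 4 | a_1.
Assume 4 | a_k, so a_k = 4t for some integer t.
Then a_{k+1} = -2a_k − 4 = -2·(4t) − 4 = 4(-2t − 1), so 4 | a_{k+1}.
This completes the inductive step, so 4 | a_i for all i ≥ 1.

4 | a_i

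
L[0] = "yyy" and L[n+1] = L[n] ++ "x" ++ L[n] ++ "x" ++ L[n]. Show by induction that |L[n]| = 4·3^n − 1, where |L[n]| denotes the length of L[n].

Base case: |L[0]| = 3, and 4·3^0 − 1 = 3.
Assume |L[r]| = 4·3^r − 1.
Then |L[r+1]| = 3|L[r]| + 2 = 3(4·3^r − 1) + 2 = 4·3^{r+1} − 3 + 2 = 4·3^{r+1} − 1.
By induction, |L[n]| = 4·3^n − 1 for all n ≥ 0.

|L[n]| = 4·3^n − 1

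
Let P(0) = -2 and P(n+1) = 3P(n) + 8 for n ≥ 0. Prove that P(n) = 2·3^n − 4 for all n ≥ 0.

Base case: P(0) = -2, and 2·3^0 − 4 = 2 − 4 = -2.
Assume P(k) = 2·3^k − 4 for some k ≥ 0.
Then P(k+1) = 3P(k) + 8 = 3·(2·3^k − 4) + 8 = 6·3^k − 12 + 8 = 2·3^{k+1} − 4.
So the formula holds for k+1, and by induction P(n) = 2·3^n − 4 for all n ≥ 0.

P(n) = 2·3^n − 4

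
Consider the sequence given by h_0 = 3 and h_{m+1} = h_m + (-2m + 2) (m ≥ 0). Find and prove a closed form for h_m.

Claim: h_m = -m^2 + 3m + 3.

Base case: h_0 = 3, and -0^2 + 3·0 + 3 = 3.
Assume h_j = -j^2 + 3j + 3.
Then h_{j+1} = h_j + (-2j + 2) = (-j^2 + 3j + 3) + (-2j + 2) = -j^2 + j + 5,
and -(j+1)^2 + 3·(j+1) + 3 = -j^2 + j + 5.
This completes the inductive step, so h_m = -m^2 + 3m + 3 for all m ≥ 0.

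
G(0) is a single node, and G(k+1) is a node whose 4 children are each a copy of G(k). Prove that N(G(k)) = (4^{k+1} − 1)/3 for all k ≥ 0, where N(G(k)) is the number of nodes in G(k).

Base case: N(G(0)) = 1, and (4^{0+1} − 1)/3 = 1.
Assume N(G(m)) = (4^{m+1} − 1)/3.
Then N(G(m+1)) = 1 + 4N(G(m)) = 1 + 4·(4^{m+1} − 1)/3 = 1 + (4^{m+2} − 4)/3 = (3 + 4^{m+2} − 4)/3 = (4^{m+2} − 1)/3.
Hence N(G(k)) = (4^{k+1} − 1)/3 for every k ≥ 0, by induction.

N(G(k)) = (4^{k+1} − 1)/3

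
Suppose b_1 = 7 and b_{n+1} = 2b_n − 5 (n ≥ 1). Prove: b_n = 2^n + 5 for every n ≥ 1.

Base case: b_1 = 7, and 2^1 + 5 = 2 + 5 = 7.
Assume b_r = 2^r + 5 for some r ≥ 1.
Then b_{r+1} = 2b_r − 5 = 2·(2^r + 5) − 5 = 2^{r+1} + 10 − 5 = 2^{r+1} + 5.
This completes the inductive step, so b_n = 2^n + 5 for all n ≥ 1.

b_n = 2^n + 5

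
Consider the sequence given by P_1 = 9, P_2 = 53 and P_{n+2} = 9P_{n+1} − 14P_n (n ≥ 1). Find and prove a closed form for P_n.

Claim: P_n = 2^n + 7^n.

Base cases: P_1 = 9 and 2^1 + 7^1 = 9; P_2 = 53 and 2^2 + 7^2 = 53.
Assume P_j = 2^j + 7^j for all 1 ≤ j ≤ k, where k ≥ 2.
Then P_{k+1} = 9P_k − 14P_{k−1} = 9·(2^k + 7^k) − 14·(2^{k−1} + 7^{k−1}) = (9·2 − 14)2^{k−1} + (9·7 − 14)7^{k−1} = 4·2^{k−1} + 49·7^{k−1} = 2^{k+1} + 7^{k+1}.
This completes the inductive step, so P_n = 2^n + 7^n for all n ≥ 1.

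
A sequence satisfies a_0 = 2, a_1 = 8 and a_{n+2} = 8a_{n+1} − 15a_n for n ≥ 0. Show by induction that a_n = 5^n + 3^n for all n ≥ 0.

Base cases: a_0 = 2 and 5^0 + 3^0 = 2; a_1 = 8 and 5^1 + 3^1 = 8.
Assume a_j = 5^j + 3^j for all 0 ≤ j ≤ k, where k ≥ 1.
Then a_{k+1} = 8a_k − 15a_{k−1} = 8·(5^k + 3^k) − 15·(5^{k−1} + 3^{k−1}) = (8·5 − 15)5^{k−1} + (8·3 − 15)3^{k−1} = 25·5^{k−1} + 9·3^{k−1} = 5^{k+1} + 3^{k+1}.
This completes the inductive step, so a_n = 5^n + 3^n for all n ≥ 0.

a_n = 5^n + 3^n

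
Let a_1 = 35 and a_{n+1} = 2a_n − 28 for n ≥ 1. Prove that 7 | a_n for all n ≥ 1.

Base case: a_1 = 35 = 7·5, so 7 | a_1.
Assume 7 | a_k, so a_k = 7t for some integer t.
Then a_{k+1} = 2a_k − 28 = 2·(7t) − 28 = 7(2t − 4), so 7 | a_{k+1}.
So the property holds for k+1, and by induction 7 | a_n for all n ≥ 1.

7 | a_n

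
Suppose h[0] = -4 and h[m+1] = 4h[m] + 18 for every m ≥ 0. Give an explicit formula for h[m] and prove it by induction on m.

Claim: h[m] = 2·4^m − 6.

Base case: h[0] = -4, and 2·4^0 − 6 = 2 − 6 = -4.
Assume h[r] = 2·4^r − 6 for some r ≥ 0.
Then h[r+1] = 4h[r] + 18 = 4·(2·4^r − 6) + 18 = 8·4^r − 24 + 18 = 2·4^{r+1} − 6.
By induction, h[m] = 2·4^m − 6 for all m ≥ 0.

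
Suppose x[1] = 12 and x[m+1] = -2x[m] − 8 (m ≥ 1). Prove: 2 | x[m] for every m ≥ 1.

Base case: x[1] = 12 = 2·6, so 2 | x[1].
Assume 2 | x[j], so x[j] = 2t for some integer t.
Then x[j+1] = -2x[j] − 8 = -2·(2t) − 8 = 2(-2t − 4), so 2 | x[j+1].
By induction, 2 | x[m] for all m ≥ 1.

2 | x[m]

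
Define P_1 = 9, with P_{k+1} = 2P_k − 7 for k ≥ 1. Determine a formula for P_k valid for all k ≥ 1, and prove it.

Claim: P_k = 2^k + 7.

Base case: P_1 = 9, and 2^1 + 7 = 2 + 7 = 9.
Assume P_m = 2^m + 7 for some m ≥ 1.
Then P_{m+1} = 2P_m − 7 = 2·(2^m + 7) − 7 = 2^{m+1} + 14 − 7 = 2^{m+1} + 7.
By induction, P_k = 2^k + 7 for all k ≥ 1.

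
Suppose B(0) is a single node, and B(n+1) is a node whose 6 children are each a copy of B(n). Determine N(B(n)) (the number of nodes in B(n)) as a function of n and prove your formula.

Claim: N(B(n)) = (6^{n+1} − 1)/5.

Base case: N(B(0)) = 1, and (6^{0+1} − 1)/5 = 1.
Assume N(B(k)) = (6^{k+1} − 1)/5.
Then N(B(k+1)) = 1 + 6N(B(k)) = 1 + 6·(6^{k+1} − 1)/5 = 1 + (6^{k+2} − 6)/5 = (5 + 6^{k+2} − 6)/5 = (6^{k+2} − 1)/5.
This completes the inductive step, so N(B(n)) = (6^{n+1} − 1)/5 for all n ≥ 0.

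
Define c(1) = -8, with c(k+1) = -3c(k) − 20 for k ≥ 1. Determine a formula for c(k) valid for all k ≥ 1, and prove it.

Claim: c(k) = (-3)^k − 5.

Base case: c(1) = -8, and (-3)^1 − 5 = -3 − 5 = -8.
Assume c(r) = (-3)^r − 5 for some r ≥ 1.
Then c(r+1) = -3c(r) − 20 = -3·((-3)^r − 5) − 20 = -3·(-3)^r + 15 − 20 = (-3)^{r+1} − 5.
Hence c(k) = (-3)^k − 5 for every k ≥ 1, by induction.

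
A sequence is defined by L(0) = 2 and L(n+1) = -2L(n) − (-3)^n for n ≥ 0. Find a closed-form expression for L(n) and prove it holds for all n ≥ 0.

Claim: L(n) = (-2)^n + (-3)^n.

Base case: L(0) = 2, and (-2)^0 + (-3)^0 = 1 + 1 = 2.
Assume L(k) = (-2)^k + (-3)^k for some k ≥ 0.
Then L(k+1) = -2L(k) − (-3)^k = -2·((-2)^k + (-3)^k) − (-3)^k = (-2)^{k+1} − 2·(-3)^k − (-3)^k = (-2)^{k+1} − 3·(-3)^k = (-2)^{k+1} + (-3)^{k+1}.
So the formula holds for k+1, and by induction L(n) = (-2)^n + (-3)^n for all n ≥ 0.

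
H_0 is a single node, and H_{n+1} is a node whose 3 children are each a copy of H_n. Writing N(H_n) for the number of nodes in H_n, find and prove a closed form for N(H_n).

Claim: N(H_n) = (3^{n+1} − 1)/2.

Base case: N(H_0) = 1, and (3^{0+1} − 1)/2 = 1.
Assume N(H_r) = (3^{r+1} − 1)/2.
Then N(H_{r+1}) = 1 + 3N(H_r) = 1 + 3·(3^{r+1} − 1)/2 = 1 + (3^{r+2} − 3)/2 = (2 + 3^{r+2} − 3)/2 = (3^{r+2} − 1)/2.
So the formula holds for r+1, and by induction N(H_n) = (3^{n+1} − 1)/2 for all n ≥ 0.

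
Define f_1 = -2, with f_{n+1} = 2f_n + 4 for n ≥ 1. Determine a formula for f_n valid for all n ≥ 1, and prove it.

Claim: f_n = 2^n − 4.

Base case: f_1 = -2, and 2^1 − 4 = 2 − 4 = -2.
Assume f_k = 2^k − 4 for some k ≥ 1.
Then f_{k+1} = 2f_k + 4 = 2·(2^k − 4) + 4 = 2^{k+1} − 8 + 4 = 2^{k+1} − 4.
This completes the inductive step, so f_n = 2^n − 4 for all n ≥ 1.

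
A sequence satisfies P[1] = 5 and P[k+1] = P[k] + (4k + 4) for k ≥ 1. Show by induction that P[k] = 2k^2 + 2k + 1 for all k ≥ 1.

Base case: P[1] = 5, and 2·1^2 + 2·1 + 1 = 5.
Assume P[m] = 2m^2 + 2m + 1.
Then P[m+1] = P[m] + (4m + 4) = (2m^2 + 2m + 1) + (4m + 4) = 2m^2 + 6m + 5,
and 2·(m+1)^2 + 2·(m+1) + 1 = 2m^2 + 6m + 5.
Hence P[k] = 2k^2 + 2k + 1 for every k ≥ 1, by induction.

P[k] = 2k^2 + 2k + 1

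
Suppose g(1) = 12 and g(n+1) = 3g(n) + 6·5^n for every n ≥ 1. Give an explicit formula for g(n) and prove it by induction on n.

Claim: g(n) = -3^n + 3·5^n.

Base case: g(1) = 12, and -3^1 + 3·5^1 = -3 + 15 = 12.
Assume g(k) = -3^k + 3·5^k for some k ≥ 1.
Then g(k+1) = 3g(k) + 6·5^k = 3·(-3^k + 3·5^k) + 6·5^k = -3^{k+1} + 9·5^k + 6·5^k = -3^{k+1} + 15·5^k = -3^{k+1} + 3·5^{k+1}.
By induction, g(n) = -3^n + 3·5^n for all n ≥ 1.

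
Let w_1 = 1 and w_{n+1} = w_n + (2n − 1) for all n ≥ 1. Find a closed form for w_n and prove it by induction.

Claim: w_n = n^2 − 2n + 2.

Base case: w_1 = 1, and 1^2 − 2·1 + 2 = 1.
Assume w_m = m^2 − 2m + 2.
Then w_{m+1} = w_m + (2m − 1) = (m^2 − 2m + 2) + (2m − 1) = m^2 + 1,
and (m+1)^2 − 2·(m+1) + 2 = m^2 + 1.
By induction, w_n = n^2 − 2n + 2 for all n ≥ 1.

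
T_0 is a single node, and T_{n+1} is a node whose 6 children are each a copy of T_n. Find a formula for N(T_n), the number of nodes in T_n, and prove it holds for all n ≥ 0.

Claim: N(T_n) = (6^{n+1} − 1)/5.

Base case: N(T_0) = 1, and (6^{0+1} − 1)/5 = 1.
Assume N(T_k) = (6^{k+1} − 1)/5.
Then N(T_{k+1}) = 1 + 6N(T_k) = 1 + 6·(6^{k+1} − 1)/5 = 1 + (6^{k+2} − 6)/5 = (5 + 6^{k+2} − 6)/5 = (6^{k+2} − 1)/5.
By induction, N(T_n) = (6^{n+1} − 1)/5 for all n ≥ 0.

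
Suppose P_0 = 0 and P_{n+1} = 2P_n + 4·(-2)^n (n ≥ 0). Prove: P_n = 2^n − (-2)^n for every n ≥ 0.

Base case: P_0 = 0, and 2^0 − (-2)^0 = 1 − 1 = 0.
Assume P_m = 2^m − (-2)^m for some m ≥ 0.
Then P_{m+1} = 2P_m + 4·(-2)^m = 2·(2^m − (-2)^m) + 4·(-2)^m = 2^{m+1} − 2·(-2)^m + 4·(-2)^m = 2^{m+1} + 2·(-2)^m = 2^{m+1} − (-2)^{m+1}.
Hence P_n = 2^n − (-2)^n for every n ≥ 0, by induction.

P_n = 2^n − (-2)^n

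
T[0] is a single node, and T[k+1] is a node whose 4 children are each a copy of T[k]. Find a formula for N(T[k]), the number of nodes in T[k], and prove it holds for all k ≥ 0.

Claim: N(T[k]) = (4^{k+1} − 1)/3.

Base case: N(T[0]) = 1, and (4^{0+1} − 1)/3 = 1.
Assume N(T[r]) = (4^{r+1} − 1)/3.
Then N(T[r+1]) = 1 + 4N(T[r]) = 1 + 4·(4^{r+1} − 1)/3 = 1 + (4^{r+2} − 4)/3 = (3 + 4^{r+2} − 4)/3 = (4^{r+2} − 1)/3.
Hence N(T[k]) = (4^{k+1} − 1)/3 for every k ≥ 0, by induction.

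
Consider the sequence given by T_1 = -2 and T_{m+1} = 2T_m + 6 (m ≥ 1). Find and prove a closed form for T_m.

Claim: T_m = 2^{m+1} − 6.

Base case: T_1 = -2, and 2^{1+1} − 6 = 4 − 6 = -2.
Assume T_k = 2^{k+1} − 6 for some k ≥ 1.
Then T_{k+1} = 2T_k + 6 = 2·(2^{k+1} − 6) + 6 = 2^{k+2} − 12 + 6 = 2^{k+2} − 6.
So the formula holds for k+1, and by induction T_m = 2^{m+1} − 6 for all m ≥ 1.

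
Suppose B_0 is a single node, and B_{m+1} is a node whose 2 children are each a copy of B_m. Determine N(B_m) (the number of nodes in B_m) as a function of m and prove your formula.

Claim: N(B_m) = 2^{m+1} − 1.

Base case: N(B_0) = 1, and 2^{0+1} − 1 = 1.
Assume N(B_k) = 2^{k+1} − 1.
Then N(B_{k+1}) = 1 + 2N(B_k) = 1 + 2(2^{k+1} − 1) = 2^{k+2} − 2 + 1 = 2^{k+2} − 1.
So the formula holds for k+1, and by induction N(B_m) = 2^{m+1} − 1 for all m ≥ 0.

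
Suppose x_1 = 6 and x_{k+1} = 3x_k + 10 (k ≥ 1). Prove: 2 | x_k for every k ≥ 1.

Base case: x_1 = 6 = 2·3, so 2 | x_1.
Assume 2 | x_j, so x_j = 2t for some integer t.
Then x_{j+1} = 3x_j + 10 = 3·(2t) + 10 = 2(3t + 5), so 2 | x_{j+1}.
So the property holds for j+1, and by induction 2 | x_k for all k ≥ 1.

2 | x_k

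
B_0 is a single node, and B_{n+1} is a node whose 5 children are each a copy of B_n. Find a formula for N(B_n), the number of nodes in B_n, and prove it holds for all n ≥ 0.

Claim: N(B_n) = (5^{n+1} − 1)/4.

Base case: N(B_0) = 1, and (5^{0+1} − 1)/4 = 1.
Assume N(B_m) = (5^{m+1} − 1)/4.
Then N(B_{m+1}) = 1 + 5N(B_m) = 1 + 5·(5^{m+1} − 1)/4 = 1 + (5^{m+2} − 5)/4 = (4 + 5^{m+2} − 5)/4 = (5^{m+2} − 1)/4.
By induction, N(B_n) = (5^{n+1} − 1)/4 for all n ≥ 0.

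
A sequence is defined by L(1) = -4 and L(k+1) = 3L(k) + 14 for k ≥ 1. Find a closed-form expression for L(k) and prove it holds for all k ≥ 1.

Claim: L(k) = 3^k − 7.

Base case: L(1) = -4, and 3^1 − 7 = 3 − 7 = -4.
Assume L(j) = 3^j − 7 for some j ≥ 1.
Then L(j+1) = 3L(j) + 14 = 3·(3^j − 7) + 14 = 3^{j+1} − 21 + 14 = 3^{j+1} − 7.
This completes the inductive step, so L(k) = 3^k − 7 for all k ≥ 1.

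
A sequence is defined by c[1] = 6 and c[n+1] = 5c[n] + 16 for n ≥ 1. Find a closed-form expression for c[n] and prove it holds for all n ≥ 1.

Claim: c[n] = 2·5^n − 4.

Base case: c[1] = 6, and 2·5^1 − 4 = 10 − 4 = 6.
Assume c[j] = 2·5^j − 4 for some j ≥ 1.
Then c[j+1] = 5c[j] + 16 = 5·(2·5^j − 4) + 16 = 10·5^j − 20 + 16 = 2·5^{j+1} − 4.
Hence c[n] = 2·5^n − 4 for every n ≥ 1, by induction.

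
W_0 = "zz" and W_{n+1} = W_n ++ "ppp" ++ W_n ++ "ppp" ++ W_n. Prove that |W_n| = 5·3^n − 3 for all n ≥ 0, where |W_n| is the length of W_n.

Base case: |W_0| = 2, and 5·3^0 − 3 = 2.
Assume |W_r| = 5·3^r − 3.
Then |W_{r+1}| = 3|W_r| + 6 = 3(5·3^r − 3) + 6 = 5·3^{r+1} − 9 + 6 = 5·3^{r+1} − 3.
By induction, |W_n| = 5·3^n − 3 for all n ≥ 0.

|W_n| = 5·3^n − 3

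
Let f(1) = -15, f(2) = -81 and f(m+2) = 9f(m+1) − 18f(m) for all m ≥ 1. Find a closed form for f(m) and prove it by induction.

Claim: f(m) = -3^m − 2·6^m.

Base cases: f(1) = -15 and -3^1 − 2·6^1 = -15; f(2) = -81 and -3^2 − 2·6^2 = -81.
Assume f(i) = -3^i − 2·6^i for all 1 ≤ i ≤ j, where j ≥ 2.
Then f(j+1) = 9f(j) − 18f(j−1) = 9·(-3^j − 2·6^j) − 18·(-3^{j−1} − 2·6^{j−1}) = -(9·3 − 18)3^{j−1} − 2·(9·6 − 18)6^{j−1} = -9·3^{j−1} − 72·6^{j−1} = -3^{j+1} − 2·6^{j+1}.
Hence f(m) = -3^m − 2·6^m for every m ≥ 1, by strong induction.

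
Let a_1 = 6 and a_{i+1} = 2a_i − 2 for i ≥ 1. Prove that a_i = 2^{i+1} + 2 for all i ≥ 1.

Base case: a_1 = 6, and 2^{1+1} + 2 = 4 + 2 = 6.
Assume a_j = 2^{j+1} + 2 for some j ≥ 1.
Then a_{j+1} = 2a_j − 2 = 2·(2^{j+1} + 2) − 2 = 2^{j+2} + 4 − 2 = 2^{j+2} + 2.
By induction, a_i = 2^{i+1} + 2 for all i ≥ 1.

a_i = 2^{i+1} + 2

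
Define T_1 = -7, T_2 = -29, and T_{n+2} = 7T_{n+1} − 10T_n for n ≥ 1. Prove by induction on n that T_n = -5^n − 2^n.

Base cases: T_1 = -7 and -5^1 − 2^1 = -7; T_2 = -29 and -5^2 − 2^2 = -29.
Assume T_j = -5^j − 2^j for all 1 ≤ j ≤ m, where m ≥ 2.
Then T_{m+1} = 7T_m − 10T_{m−1} = 7·(-5^m − 2^m) − 10·(-5^{m−1} − 2^{m−1}) = -(7·5 − 10)5^{m−1} − (7·2 − 10)2^{m−1} = -25·5^{m−1} − 4·2^{m−1} = -5^{m+1} − 2^{m+1}.
By strong induction, T_n = -5^n − 2^n for all n ≥ 1.

T_n = -5^n − 2^n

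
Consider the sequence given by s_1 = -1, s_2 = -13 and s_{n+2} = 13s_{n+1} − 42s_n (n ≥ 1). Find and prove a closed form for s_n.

Claim: s_n = 6^n − 7^n.

Base cases: s_1 = -1 and 6^1 − 7^1 = -1; s_2 = -13 and 6^2 − 7^2 = -13.
Assume s_j = 6^j − 7^j for all 1 ≤ j ≤ r, where r ≥ 2.
Then s_{r+1} = 13s_r − 42s_{r−1} = 13·(6^r − 7^r) − 42·(6^{r−1} − 7^{r−1}) = (13·6 − 42)6^{r−1} − (13·7 − 42)7^{r−1} = 36·6^{r−1} − 49·7^{r−1} = 6^{r+1} − 7^{r+1}.
Hence s_n = 6^n − 7^n for every n ≥ 1, by strong induction.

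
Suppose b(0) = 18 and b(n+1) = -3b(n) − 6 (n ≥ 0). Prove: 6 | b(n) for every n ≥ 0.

Base case: b(0) = 18 = 6·3, so 6 | b(0).
Assume 6 | b(r), so b(r) = 6t for some integer t.
Then b(r+1) = -3b(r) − 6 = -3·(6t) − 6 = 6(-3t − 1), so 6 | b(r+1).
By induction, 6 | b(n) for all n ≥ 0.

6 | b(n)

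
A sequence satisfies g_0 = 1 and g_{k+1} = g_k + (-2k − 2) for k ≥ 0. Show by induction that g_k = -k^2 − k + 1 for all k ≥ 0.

Base case: g_0 = 1, and -0^2 − 0 + 1 = 1.
Assume g_m = -m^2 − m + 1.
Then g_{m+1} = g_m + (-2m − 2) = (-m^2 − m + 1) + (-2m − 2) = -m^2 − 3m − 1,
and -(m+1)^2 − (m+1) + 1 = -m^2 − 3m − 1.
By induction, g_k = -k^2 − k + 1 for all k ≥ 0.

g_k = -k^2 − k + 1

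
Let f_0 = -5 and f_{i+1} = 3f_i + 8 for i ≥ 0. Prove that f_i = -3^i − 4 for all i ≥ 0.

Base case: f_0 = -5, and -3^0 − 4 = -1 − 4 = -5.
Assume f_m = -3^m − 4 for some m ≥ 0.
Then f_{m+1} = 3f_m + 8 = 3·(-3^m − 4) + 8 = -3^{m+1} − 12 + 8 = -3^{m+1} − 4.
By induction, f_i = -3^i − 4 for all i ≥ 0.

f_i = -3^i − 4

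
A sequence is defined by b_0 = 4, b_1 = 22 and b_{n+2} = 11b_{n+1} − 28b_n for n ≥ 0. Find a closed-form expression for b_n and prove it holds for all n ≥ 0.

Claim: b_n = 2·7^n + 2·4^n.

Base cases: b_0 = 4 and 2·7^0 + 2·4^0 = 4; b_1 = 22 and 2·7^1 + 2·4^1 = 22.
Assume b_j = 2·7^j + 2·4^j for all 0 ≤ j ≤ m, where m ≥ 1.
Then b_{m+1} = 11b_m − 28b_{m−1} = 11·(2·7^m + 2·4^m) − 28·(2·7^{m−1} + 2·4^{m−1}) = 2·(11·7 − 28)7^{m−1} + 2·(11·4 − 28)4^{m−1} = 98·7^{m−1} + 32·4^{m−1} = 2·7^{m+1} + 2·4^{m+1}.
So the formula holds for m+1, and by strong induction b_n = 2·7^n + 2·4^n for all n ≥ 0.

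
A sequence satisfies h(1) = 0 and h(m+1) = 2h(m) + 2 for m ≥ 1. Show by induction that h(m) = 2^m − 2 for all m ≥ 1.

Base case: h(1) = 0, and 2^1 − 2 = 2 − 2 = 0.
Assume h(k) = 2^k − 2 for some k ≥ 1.
Then h(k+1) = 2h(k) + 2 = 2·(2^k − 2) + 2 = 2^{k+1} − 4 + 2 = 2^{k+1} − 2.
This completes the inductive step, so h(m) = 2^m − 2 for all m ≥ 1.

h(m) = 2^m − 2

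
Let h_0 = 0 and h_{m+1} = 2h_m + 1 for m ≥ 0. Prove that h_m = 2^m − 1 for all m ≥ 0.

Base case: h_0 = 0, and 2^0 − 1 = 1 − 1 = 0.
Assume h_j = 2^j − 1 for some j ≥ 0.
Then h_{j+1} = 2h_j + 1 = 2·(2^j − 1) + 1 = 2^{j+1} − 2 + 1 = 2^{j+1} − 1.
Hence h_m = 2^m − 1 for every m ≥ 0, by induction.

h_m = 2^m − 1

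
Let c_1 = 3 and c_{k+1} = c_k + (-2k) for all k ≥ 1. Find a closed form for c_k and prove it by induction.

Claim: c_k = -k^2 + k + 3.

Base case: c_1 = 3, and -1^2 + 1 + 3 = 3.
Assume c_r = -r^2 + r + 3.
Then c_{r+1} = c_r + (-2r) = (-r^2 + r + 3) + (-2r) = -r^2 − r + 3,
and -(r+1)^2 + (r+1) + 3 = -r^2 − r + 3.
By induction, c_k = -k^2 + k + 3 for all k ≥ 1.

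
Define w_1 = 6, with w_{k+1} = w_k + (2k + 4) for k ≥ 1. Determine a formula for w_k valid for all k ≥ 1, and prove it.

Claim: w_k = k^2 + 3k + 2.

Base case: w_1 = 6, and 1^2 + 3·1 + 2 = 6.
Assume w_j = j^2 + 3j + 2.
Then w_{j+1} = w_j + (2j + 4) = (j^2 + 3j + 2) + (2j + 4) = j^2 + 5j + 6,
and (j+1)^2 + 3·(j+1) + 2 = j^2 + 5j + 6.
This completes the inductive step, so w_k = k^2 + 3k + 2 for all k ≥ 1.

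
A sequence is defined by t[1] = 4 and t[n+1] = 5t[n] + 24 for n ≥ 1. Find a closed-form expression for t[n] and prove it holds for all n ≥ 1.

Claim: t[n] = 2·5^n − 6.

Base case: t[1] = 4, and 2·5^1 − 6 = 10 − 6 = 4.
Assume t[m] = 2·5^m − 6 for some m ≥ 1.
Then t[m+1] = 5t[m] + 24 = 5·(2·5^m − 6) + 24 = 10·5^m − 30 + 24 = 2·5^{m+1} − 6.
By induction, t[n] = 2·5^n − 6 for all n ≥ 1.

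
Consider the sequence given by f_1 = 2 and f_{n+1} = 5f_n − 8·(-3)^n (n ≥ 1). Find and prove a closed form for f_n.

Claim: f_n = 5^n + (-3)^n.

Base case: f_1 = 2, and 5^1 + (-3)^1 = 5 − 3 = 2.
Assume f_j = 5^j + (-3)^j for some j ≥ 1.
Then f_{j+1} = 5f_j − 8·(-3)^j = 5·(5^j + (-3)^j) − 8·(-3)^j = 5^{j+1} + 5·(-3)^j − 8·(-3)^j = 5^{j+1} − 3·(-3)^j = 5^{j+1} + (-3)^{j+1}.
By induction, f_n = 5^n + (-3)^n for all n ≥ 1.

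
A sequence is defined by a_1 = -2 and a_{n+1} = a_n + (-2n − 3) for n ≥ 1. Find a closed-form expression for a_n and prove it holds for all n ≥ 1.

Claim: a_n = -n^2 − 2n + 1.

Base case: a_1 = -2, and -1^2 − 2·1 + 1 = -2.
Assume a_m = -m^2 − 2m + 1.
Then a_{m+1} = a_m + (-2m − 3) = (-m^2 − 2m + 1) + (-2m − 3) = -m^2 − 4m − 2,
and -(m+1)^2 − 2·(m+1) + 1 = -m^2 − 4m − 2.
Hence a_n = -n^2 − 2n + 1 for every n ≥ 1, by induction.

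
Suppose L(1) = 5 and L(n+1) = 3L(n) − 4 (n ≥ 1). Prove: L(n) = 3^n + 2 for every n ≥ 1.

Base case: L(1) = 5, and 3^1 + 2 = 3 + 2 = 5.
Assume L(k) = 3^k + 2 for some k ≥ 1.
Then L(k+1) = 3L(k) − 4 = 3·(3^k + 2) − 4 = 3^{k+1} + 6 − 4 = 3^{k+1} + 2.
So the formula holds for k+1, and by induction L(n) = 3^n + 2 for all n ≥ 1.

L(n) = 3^n + 2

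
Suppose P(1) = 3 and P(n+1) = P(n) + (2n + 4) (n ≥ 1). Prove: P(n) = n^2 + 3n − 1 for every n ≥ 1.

Base case: P(1) = 3, and 1^2 + 3·1 − 1 = 3.
Assume P(r) = r^2 + 3r − 1.
Then P(r+1) = P(r) + (2r + 4) = (r^2 + 3r − 1) + (2r + 4) = r^2 + 5r + 3,
and (r+1)^2 + 3·(r+1) − 1 = r^2 + 5r + 3.
Hence P(n) = n^2 + 3n − 1 for every n ≥ 1, by induction.

P(n) = n^2 + 3n − 1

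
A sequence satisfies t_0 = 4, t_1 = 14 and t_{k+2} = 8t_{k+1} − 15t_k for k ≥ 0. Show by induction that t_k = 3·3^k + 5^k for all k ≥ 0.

Base cases: t_0 = 4 and 3·3^0 + 5^0 = 4; t_1 = 14 and 3·3^1 + 5^1 = 14.
Assume t_i = 3·3^i + 5^i for all 0 ≤ i ≤ j, where j ≥ 1.
Then t_{j+1} = 8t_j − 15t_{j−1} = 8·(3·3^j + 5^j) − 15·(3·3^{j−1} + 5^{j−1}) = 3·(8·3 − 15)3^{j−1} + (8·5 − 15)5^{j−1} = 27·3^{j−1} + 25·5^{j−1} = 3·3^{j+1} + 5^{j+1}.
This completes the inductive step, so t_k = 3·3^k + 5^k for all k ≥ 0.

t_k = 3·3^k + 5^k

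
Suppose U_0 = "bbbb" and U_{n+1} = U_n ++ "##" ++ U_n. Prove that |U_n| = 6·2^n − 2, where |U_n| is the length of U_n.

Base case: |U_0| = 4, and 6·2^0 − 2 = 4.
Assume |U_m| = 6·2^m − 2.
Then |U_{m+1}| = |U_m| + 2 + |U_m| = 2|U_m| + 2 = 2(6·2^m − 2) + 2 = 6·2^{m+1} − 4 + 2 = 6·2^{m+1} − 2.
Hence |U_n| = 6·2^n − 2 for every n ≥ 0, by induction.

|U_n| = 6·2^n − 2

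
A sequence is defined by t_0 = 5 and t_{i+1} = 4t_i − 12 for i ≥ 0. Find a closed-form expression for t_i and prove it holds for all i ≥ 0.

Claim: t_i = 4^i + 4.

Base case: t_0 = 5, and 4^0 + 4 = 1 + 4 = 5.
Assume t_r = 4^r + 4 for some r ≥ 0.
Then t_{r+1} = 4t_r − 12 = 4·(4^r + 4) − 12 = 4^{r+1} + 16 − 12 = 4^{r+1} + 4.
Hence t_i = 4^i + 4 for every i ≥ 0, by induction.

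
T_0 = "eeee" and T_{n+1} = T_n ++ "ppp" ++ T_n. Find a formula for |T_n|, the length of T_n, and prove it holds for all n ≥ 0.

Claim: |T_n| = 7·2^n − 3.

Base case: |T_0| = 4, and 7·2^0 − 3 = 4.
Assume |T_j| = 7·2^j − 3.
Then |T_{j+1}| = |T_j| + 3 + |T_j| = 2|T_j| + 3 = 2(7·2^j − 3) + 3 = 7·2^{j+1} − 6 + 3 = 7·2^{j+1} − 3.
So the formula holds for j+1, and by induction |T_n| = 7·2^n − 3 for all n ≥ 0.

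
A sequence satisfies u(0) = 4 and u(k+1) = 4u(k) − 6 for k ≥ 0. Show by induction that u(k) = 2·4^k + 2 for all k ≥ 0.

Base case: u(0) = 4, and 2·4^0 + 2 = 2 + 2 = 4.
Assume u(j) = 2·4^j + 2 for some j ≥ 0.
Then u(j+1) = 4u(j) − 6 = 4·(2·4^j + 2) − 6 = 8·4^j + 8 − 6 = 2·4^{j+1} + 2.
So the formula holds for j+1, and by induction u(k) = 2·4^k + 2 for all k ≥ 0.

u(k) = 2·4^k + 2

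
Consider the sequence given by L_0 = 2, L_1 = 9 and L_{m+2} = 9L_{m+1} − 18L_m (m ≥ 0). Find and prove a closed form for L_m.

Claim: L_m = 3^m + 6^m.

Base cases: L_0 = 2 and 3^0 + 6^0 = 2; L_1 = 9 and 3^1 + 6^1 = 9.
Assume L_j = 3^j + 6^j for all 0 ≤ j ≤ k, where k ≥ 1.
Then L_{k+1} = 9L_k − 18L_{k−1} = 9·(3^k + 6^k) − 18·(3^{k−1} + 6^{k−1}) = (9·3 − 18)3^{k−1} + (9·6 − 18)6^{k−1} = 9·3^{k−1} + 36·6^{k−1} = 3^{k+1} + 6^{k+1}.
So the formula holds for k+1, and by strong induction L_m = 3^m + 6^m for all m ≥ 0.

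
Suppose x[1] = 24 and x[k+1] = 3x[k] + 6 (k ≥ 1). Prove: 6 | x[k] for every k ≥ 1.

Base case: x[1] = 24 = 6·4, so 6 | x[1].
Assume 6 | x[j], so x[j] = 6t for some integer t.
Then x[j+1] = 3x[j] + 6 = 3·(6t) + 6 = 6(3t + 1), so 6 | x[j+1].
Hence 6 | x[k] for every k ≥ 1, by induction.

6 | x[k]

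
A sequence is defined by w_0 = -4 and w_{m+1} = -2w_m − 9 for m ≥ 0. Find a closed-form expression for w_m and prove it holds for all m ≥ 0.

Claim: w_m = -(-2)^m − 3.

Base case: w_0 = -4, and -(-2)^0 − 3 = -1 − 3 = -4.
Assume w_j = -(-2)^j − 3 for some j ≥ 0.
Then w_{j+1} = -2w_j − 9 = -2·(-(-2)^j − 3) − 9 = 2·(-2)^j + 6 − 9 = -(-2)^{j+1} − 3.
By induction, w_m = -(-2)^m − 3 for all m ≥ 0.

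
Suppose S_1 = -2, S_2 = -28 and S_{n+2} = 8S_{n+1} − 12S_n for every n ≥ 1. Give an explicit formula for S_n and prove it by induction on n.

Claim: S_n = 2·2^n − 6^n.

Base cases: S_1 = -2 and 2·2^1 − 6^1 = -2; S_2 = -28 and 2·2^2 − 6^2 = -28.
Assume S_j = 2·2^j − 6^j for all 1 ≤ j ≤ r, where r ≥ 2.
Then S_{r+1} = 8S_r − 12S_{r−1} = 8·(2·2^r − 6^r) − 12·(2·2^{r−1} − 6^{r−1}) = 2·(8·2 − 12)2^{r−1} − (8·6 − 12)6^{r−1} = 8·2^{r−1} − 36·6^{r−1} = 2·2^{r+1} − 6^{r+1}.
Hence S_n = 2·2^n − 6^n for every n ≥ 1, by strong induction.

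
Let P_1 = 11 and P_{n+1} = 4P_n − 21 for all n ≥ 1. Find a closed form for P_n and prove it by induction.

Claim: P_n = 4^n + 7.

Base case: P_1 = 11, and 4^1 + 7 = 4 + 7 = 11.
Assume P_j = 4^j + 7 for some j ≥ 1.
Then P_{j+1} = 4P_j − 21 = 4·(4^j + 7) − 21 = 4^{j+1} + 28 − 21 = 4^{j+1} + 7.
Hence P_n = 4^n + 7 for every n ≥ 1, by induction.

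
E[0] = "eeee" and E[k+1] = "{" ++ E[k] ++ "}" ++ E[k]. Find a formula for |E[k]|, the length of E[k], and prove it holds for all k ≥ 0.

Claim: |E[k]| = 6·2^k − 2.

Base case: |E[0]| = 4, and 6·2^0 − 2 = 4.
Assume |E[m]| = 6·2^m − 2.
Then |E[m+1]| = 1 + |E[m]| + 1 + |E[m]| = 2|E[m]| + 2 = 2(6·2^m − 2) + 2 = 6·2^{m+1} − 4 + 2 = 6·2^{m+1} − 2.
This completes the inductive step, so |E[k]| = 6·2^k − 2 for all k ≥ 0.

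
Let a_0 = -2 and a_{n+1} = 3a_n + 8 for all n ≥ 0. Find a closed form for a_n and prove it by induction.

Claim: a_n = 2·3^n − 4.

Base case: a_0 = -2, and 2·3^0 − 4 = 2 − 4 = -2.
Assume a_k = 2·3^k − 4 for some k ≥ 0.
Then a_{k+1} = 3a_k + 8 = 3·(2·3^k − 4) + 8 = 6·3^k − 12 + 8 = 2·3^{k+1} − 4.
Hence a_n = 2·3^n − 4 for every n ≥ 0, by induction.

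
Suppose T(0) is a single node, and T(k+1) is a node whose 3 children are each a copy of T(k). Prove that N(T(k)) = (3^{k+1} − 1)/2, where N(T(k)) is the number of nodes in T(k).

Base case: N(T(0)) = 1, and (3^{0+1} − 1)/2 = 1.
Assume N(T(m)) = (3^{m+1} − 1)/2.
Then N(T(m+1)) = 1 + 3N(T(m)) = 1 + 3·(3^{m+1} − 1)/2 = 1 + (3^{m+2} − 3)/2 = (2 + 3^{m+2} − 3)/2 = (3^{m+2} − 1)/2.
So the formula holds for m+1, and by induction N(T(k)) = (3^{k+1} − 1)/2 for all k ≥ 0.

N(T(k)) = (3^{k+1} − 1)/2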